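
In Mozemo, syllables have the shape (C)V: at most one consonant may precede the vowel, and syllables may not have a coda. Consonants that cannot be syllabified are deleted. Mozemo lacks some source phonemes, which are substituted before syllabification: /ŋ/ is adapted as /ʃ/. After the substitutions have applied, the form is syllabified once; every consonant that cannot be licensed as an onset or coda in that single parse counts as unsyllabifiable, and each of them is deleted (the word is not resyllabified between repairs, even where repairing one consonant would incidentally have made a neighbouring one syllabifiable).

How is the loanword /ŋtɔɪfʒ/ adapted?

Substitution: /ŋ/ → /ʃ/, giving /ʃtɔɪfʒ/.
Syllabifying with onset maximization leaves /ʃ/, /f/, /ʒ/ stranded (no codas are permitted; onsets are limited to one consonant).
Deletion applies to /ʃ/, /f/, /ʒ/.

tɔɪ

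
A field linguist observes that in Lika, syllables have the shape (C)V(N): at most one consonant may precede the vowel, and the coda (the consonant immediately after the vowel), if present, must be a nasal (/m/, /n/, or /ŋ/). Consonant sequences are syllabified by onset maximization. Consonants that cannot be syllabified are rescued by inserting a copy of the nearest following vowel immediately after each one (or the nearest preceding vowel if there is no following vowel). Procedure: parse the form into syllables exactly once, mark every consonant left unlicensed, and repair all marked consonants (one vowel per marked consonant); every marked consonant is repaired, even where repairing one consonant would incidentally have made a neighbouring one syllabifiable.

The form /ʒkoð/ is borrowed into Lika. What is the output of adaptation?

ʒokoðo

The consonants /ʒ/, /ð/ cannot be parsed into a legal (C)V(N) syllable (only a nasal (/m/, /n/, or /ŋ/) is licensed in coda position; onsets are limited to one consonant).
Epenthesis after each stranded consonant: /ʒ/ → /ʒo/, /ð/ → /ðo/.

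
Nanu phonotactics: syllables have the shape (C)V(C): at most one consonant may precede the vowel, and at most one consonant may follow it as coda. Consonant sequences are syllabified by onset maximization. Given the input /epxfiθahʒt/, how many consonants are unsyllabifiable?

Syllabifying with onset maximization leaves /x/, /ʒ/, /t/ stranded (at most one coda consonant is licensed; onsets are limited to one consonant).

3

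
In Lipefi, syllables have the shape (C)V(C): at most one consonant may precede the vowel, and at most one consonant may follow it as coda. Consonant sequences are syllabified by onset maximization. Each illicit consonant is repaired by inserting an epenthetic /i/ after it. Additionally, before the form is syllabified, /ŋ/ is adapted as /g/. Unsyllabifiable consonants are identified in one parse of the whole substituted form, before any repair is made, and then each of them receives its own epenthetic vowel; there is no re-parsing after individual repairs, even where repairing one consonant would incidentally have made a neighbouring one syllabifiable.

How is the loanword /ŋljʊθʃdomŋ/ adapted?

Substitution: /ŋ/ → /g/, giving /gljʊθʃdomg/.
Under (C)V(C), the unsyllabifiable consonants are /g/, /l/, /ʃ/, /g/ (at most one coda consonant is licensed; onsets are limited to one consonant).
Epenthesis after each stranded consonant: /g/ → /gi/, /l/ → /li/, /ʃ/ → /ʃi/, /g/ → /gi/.

gilijʊθʃidomgi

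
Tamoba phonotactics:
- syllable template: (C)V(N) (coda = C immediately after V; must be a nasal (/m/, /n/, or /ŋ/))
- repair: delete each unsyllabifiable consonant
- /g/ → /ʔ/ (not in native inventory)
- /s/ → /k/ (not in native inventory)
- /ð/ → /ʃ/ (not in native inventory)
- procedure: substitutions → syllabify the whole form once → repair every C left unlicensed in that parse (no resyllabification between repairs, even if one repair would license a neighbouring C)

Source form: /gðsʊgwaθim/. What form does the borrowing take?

Substitution: /g/ → /ʔ/, /ð/ → /ʃ/, /s/ → /k/, giving /ʔʃkʊʔwaθim/.
Syllabifying with onset maximization leaves /ʔ/, /ʃ/, /ʔ/ stranded (only a nasal (/m/, /n/, or /ŋ/) is licensed in coda position; onsets are limited to one consonant).
Deleting the stranded consonants removes /ʔ/, /ʃ/, /ʔ/.

kʊwaθim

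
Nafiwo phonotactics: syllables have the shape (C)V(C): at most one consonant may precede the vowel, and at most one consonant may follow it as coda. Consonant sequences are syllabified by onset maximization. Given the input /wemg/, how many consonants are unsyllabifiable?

1

Under (C)V(C), the unsyllabifiable consonants are /g/ (at most one coda consonant is licensed; onsets are limited to one consonant).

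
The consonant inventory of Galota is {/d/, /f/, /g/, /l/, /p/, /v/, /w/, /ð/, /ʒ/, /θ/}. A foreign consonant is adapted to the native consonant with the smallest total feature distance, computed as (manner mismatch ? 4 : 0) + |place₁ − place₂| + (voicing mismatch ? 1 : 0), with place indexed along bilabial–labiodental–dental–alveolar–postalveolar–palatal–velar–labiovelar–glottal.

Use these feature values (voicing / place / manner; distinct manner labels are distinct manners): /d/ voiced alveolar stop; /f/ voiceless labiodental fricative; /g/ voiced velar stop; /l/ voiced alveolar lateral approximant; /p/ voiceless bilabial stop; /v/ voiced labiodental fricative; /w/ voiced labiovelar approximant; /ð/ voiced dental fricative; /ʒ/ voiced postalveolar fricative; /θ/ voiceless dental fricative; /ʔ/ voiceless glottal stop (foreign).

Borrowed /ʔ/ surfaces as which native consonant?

g

/g/ is closest: same manner (stop), place distance 2 (glottal→velar), voicing differs (+1); total 3. Next closest is /d/ at distance 6.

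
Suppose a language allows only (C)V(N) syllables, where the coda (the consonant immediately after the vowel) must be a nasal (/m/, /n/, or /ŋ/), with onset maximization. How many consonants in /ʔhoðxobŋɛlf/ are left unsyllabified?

Syllabifying with onset maximization leaves /ʔ/, /ð/, /b/, /l/, /f/ stranded (only a nasal (/m/, /n/, or /ŋ/) is licensed in coda position; onsets are limited to one consonant).

5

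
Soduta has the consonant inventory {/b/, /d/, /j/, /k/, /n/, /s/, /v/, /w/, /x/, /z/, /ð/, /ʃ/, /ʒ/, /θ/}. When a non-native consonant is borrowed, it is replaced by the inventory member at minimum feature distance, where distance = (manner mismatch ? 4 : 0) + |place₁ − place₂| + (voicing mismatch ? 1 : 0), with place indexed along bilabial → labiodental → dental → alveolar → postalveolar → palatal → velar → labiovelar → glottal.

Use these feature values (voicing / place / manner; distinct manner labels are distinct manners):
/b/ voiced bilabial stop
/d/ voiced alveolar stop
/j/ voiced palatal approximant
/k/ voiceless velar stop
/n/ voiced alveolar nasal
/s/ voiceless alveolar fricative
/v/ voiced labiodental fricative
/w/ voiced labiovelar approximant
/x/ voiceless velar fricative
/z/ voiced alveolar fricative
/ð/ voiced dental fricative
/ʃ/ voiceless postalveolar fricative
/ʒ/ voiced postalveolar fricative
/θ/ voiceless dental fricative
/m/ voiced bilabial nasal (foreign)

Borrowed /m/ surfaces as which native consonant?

n

/n/ is closest: same manner (nasal), place distance 3 (bilabial→alveolar), same voicing; total 3. Next closest is /b/ at distance 4.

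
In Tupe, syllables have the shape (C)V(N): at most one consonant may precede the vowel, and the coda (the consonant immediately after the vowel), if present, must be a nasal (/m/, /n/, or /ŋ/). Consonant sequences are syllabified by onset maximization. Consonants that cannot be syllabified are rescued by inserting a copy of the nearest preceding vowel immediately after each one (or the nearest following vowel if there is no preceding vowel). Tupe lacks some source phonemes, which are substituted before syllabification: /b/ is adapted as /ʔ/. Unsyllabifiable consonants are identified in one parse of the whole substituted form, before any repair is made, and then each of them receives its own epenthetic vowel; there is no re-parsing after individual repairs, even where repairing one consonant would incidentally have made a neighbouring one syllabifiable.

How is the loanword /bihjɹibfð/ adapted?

Substitution: /b/ → /ʔ/, giving /ʔihjɹiʔfð/.
The consonants /h/, /j/, /ʔ/, /f/, /ð/ cannot be parsed into a legal (C)V(N) syllable (only a nasal (/m/, /n/, or /ŋ/) is licensed in coda position; onsets are limited to one consonant).
Inserting the epenthetic vowel yields /h/ → /hi/, /j/ → /ji/, /ʔ/ → /ʔi/, /f/ → /fi/, /ð/ → /ði/.

ʔihijiɹiʔifiði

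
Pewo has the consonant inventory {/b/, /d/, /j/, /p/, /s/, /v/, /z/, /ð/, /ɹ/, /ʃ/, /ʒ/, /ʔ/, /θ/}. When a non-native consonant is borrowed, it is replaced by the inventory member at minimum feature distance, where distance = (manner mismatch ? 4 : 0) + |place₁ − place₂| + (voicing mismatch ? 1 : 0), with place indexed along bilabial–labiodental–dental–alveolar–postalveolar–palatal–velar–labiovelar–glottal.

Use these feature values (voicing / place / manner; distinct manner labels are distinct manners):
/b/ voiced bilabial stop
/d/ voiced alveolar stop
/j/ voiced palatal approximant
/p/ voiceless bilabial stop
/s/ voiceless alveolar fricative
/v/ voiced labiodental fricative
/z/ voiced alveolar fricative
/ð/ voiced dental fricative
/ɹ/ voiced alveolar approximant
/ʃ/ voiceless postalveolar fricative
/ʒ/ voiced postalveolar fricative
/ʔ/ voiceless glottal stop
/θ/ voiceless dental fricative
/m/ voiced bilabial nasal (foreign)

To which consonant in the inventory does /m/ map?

b

/b/ is closest: manner differs (nasal→stop, +4), place distance 0 (bilabial→bilabial), same voicing; total 4. Next closest is /p/ at distance 5.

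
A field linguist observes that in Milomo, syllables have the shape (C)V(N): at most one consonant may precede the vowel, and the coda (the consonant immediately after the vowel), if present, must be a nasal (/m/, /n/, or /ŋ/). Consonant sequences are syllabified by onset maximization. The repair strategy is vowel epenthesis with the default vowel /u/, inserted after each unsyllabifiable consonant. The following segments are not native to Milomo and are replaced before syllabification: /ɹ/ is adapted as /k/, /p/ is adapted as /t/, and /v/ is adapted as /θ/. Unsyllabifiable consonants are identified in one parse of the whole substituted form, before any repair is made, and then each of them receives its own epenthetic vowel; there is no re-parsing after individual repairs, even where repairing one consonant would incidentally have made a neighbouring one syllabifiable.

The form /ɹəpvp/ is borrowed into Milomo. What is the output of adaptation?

kətuθutu

Substitution: /ɹ/ → /k/, /p/ → /t/, /v/ → /θ/, giving /kətθt/.
Syllabifying with onset maximization leaves /t/, /θ/, /t/ stranded (only a nasal (/m/, /n/, or /ŋ/) is licensed in coda position; onsets are limited to one consonant).
Each unlicensed consonant becomes the onset of a new syllable: /t/ → /tu/, /θ/ → /θu/, /t/ → /tu/.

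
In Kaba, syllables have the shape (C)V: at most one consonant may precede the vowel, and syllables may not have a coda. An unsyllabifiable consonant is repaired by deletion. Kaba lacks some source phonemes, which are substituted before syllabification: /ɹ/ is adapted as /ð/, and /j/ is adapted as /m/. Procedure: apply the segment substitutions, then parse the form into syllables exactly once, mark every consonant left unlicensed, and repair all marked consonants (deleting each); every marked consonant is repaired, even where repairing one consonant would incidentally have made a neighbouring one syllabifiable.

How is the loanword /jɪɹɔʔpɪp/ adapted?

Substitution: /j/ → /m/, /ɹ/ → /ð/, giving /mɪðɔʔpɪp/.
The consonants /ʔ/, /p/ cannot be parsed into a legal (C)V syllable (no codas are permitted; onsets are limited to one consonant).
Each unlicensed consonant is deleted: /ʔ/, /p/.

mɪðɔpɪ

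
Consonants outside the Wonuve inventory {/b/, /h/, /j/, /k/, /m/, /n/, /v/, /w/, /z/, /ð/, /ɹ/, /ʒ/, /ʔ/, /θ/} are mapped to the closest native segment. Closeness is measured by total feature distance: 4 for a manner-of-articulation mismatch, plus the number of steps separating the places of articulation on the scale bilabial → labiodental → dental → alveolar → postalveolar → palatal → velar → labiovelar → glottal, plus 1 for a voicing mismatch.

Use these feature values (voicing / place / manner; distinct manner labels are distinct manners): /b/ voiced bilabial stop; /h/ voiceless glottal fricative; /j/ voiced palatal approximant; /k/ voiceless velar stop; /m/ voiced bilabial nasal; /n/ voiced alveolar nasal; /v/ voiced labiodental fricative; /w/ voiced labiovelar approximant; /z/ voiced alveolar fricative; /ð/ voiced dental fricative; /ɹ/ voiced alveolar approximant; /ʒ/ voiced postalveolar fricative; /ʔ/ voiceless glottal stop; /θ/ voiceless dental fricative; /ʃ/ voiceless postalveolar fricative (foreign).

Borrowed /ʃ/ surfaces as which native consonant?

/ʒ/ is closest: same manner (fricative), place distance 0 (postalveolar→postalveolar), voicing differs (+1); total 1. Next closest is /z/ at distance 2.

ʒ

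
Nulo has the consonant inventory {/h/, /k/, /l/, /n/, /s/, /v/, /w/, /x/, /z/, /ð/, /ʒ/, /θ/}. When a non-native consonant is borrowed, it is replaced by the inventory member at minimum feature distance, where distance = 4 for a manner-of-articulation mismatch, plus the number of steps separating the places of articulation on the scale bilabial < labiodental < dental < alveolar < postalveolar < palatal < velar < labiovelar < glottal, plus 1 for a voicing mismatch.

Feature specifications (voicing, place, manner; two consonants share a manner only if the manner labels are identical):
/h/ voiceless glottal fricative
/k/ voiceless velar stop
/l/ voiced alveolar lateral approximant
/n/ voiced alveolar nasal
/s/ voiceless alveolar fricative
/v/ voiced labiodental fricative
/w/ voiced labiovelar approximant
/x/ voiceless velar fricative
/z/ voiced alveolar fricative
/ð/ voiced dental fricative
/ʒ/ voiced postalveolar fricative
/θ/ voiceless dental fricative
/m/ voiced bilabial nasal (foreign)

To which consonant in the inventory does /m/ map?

n

/n/ is closest: same manner (nasal), place distance 3 (bilabial→alveolar), same voicing; total 3. Next closest is /v/ at distance 5.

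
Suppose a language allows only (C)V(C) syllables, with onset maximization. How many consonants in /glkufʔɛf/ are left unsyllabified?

Under (C)V(C), the unsyllabifiable consonants are /g/, /l/ (at most one coda consonant is licensed; onsets are limited to one consonant).

2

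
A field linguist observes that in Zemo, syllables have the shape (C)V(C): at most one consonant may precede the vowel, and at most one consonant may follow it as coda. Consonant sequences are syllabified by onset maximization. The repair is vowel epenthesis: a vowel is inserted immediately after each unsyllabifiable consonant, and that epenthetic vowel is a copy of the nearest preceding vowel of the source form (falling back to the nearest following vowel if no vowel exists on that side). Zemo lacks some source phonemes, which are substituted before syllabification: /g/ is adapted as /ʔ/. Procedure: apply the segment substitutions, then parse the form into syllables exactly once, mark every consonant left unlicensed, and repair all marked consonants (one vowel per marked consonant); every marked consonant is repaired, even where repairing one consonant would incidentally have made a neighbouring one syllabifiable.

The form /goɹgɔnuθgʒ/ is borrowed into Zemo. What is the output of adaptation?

ʔoɹʔɔnuθʔuʒu

Substitution: /g/ → /ʔ/, giving /ʔoɹʔɔnuθʔʒ/.
The consonants /ʔ/, /ʒ/ cannot be parsed into a legal (C)V(C) syllable (at most one coda consonant is licensed; onsets are limited to one consonant).
Inserting the epenthetic vowel yields /ʔ/ → /ʔu/, /ʒ/ → /ʒu/.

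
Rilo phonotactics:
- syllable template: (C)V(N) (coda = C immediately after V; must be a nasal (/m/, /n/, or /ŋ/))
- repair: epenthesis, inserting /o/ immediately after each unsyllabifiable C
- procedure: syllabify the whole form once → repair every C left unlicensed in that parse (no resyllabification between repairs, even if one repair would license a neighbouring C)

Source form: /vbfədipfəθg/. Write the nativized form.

Under (C)V(N), the unsyllabifiable consonants are /v/, /b/, /p/, /θ/, /g/ (only a nasal (/m/, /n/, or /ŋ/) is licensed in coda position; onsets are limited to one consonant).
Epenthesis after each stranded consonant: /v/ → /vo/, /b/ → /bo/, /p/ → /po/, /θ/ → /θo/, /g/ → /go/.

vobofədipofəθogo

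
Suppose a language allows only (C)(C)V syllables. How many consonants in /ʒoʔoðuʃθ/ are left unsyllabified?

2

Syllabifying with onset maximization leaves /ʃ/, /θ/ stranded (no codas are permitted; onsets may contain at most 2 consonants).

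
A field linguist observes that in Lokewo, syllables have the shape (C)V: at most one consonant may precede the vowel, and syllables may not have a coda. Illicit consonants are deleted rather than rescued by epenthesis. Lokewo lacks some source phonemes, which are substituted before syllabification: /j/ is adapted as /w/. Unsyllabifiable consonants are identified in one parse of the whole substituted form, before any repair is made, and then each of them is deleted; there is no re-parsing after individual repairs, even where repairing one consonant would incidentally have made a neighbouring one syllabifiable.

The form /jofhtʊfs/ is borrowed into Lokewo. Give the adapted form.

Substitution: /j/ → /w/, giving /wofhtʊfs/.
Under (C)V, the unsyllabifiable consonants are /f/, /h/, /f/, /s/ (no codas are permitted; onsets are limited to one consonant).
Deleting the stranded consonants removes /f/, /h/, /f/, /s/.

wotʊ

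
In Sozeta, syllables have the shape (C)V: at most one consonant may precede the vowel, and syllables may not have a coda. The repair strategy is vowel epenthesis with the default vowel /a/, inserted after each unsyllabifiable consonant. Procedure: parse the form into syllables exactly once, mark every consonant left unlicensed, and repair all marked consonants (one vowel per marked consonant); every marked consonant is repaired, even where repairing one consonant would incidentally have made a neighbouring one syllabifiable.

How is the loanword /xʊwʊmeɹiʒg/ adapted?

xʊwʊmeɹiʒaga

Under (C)V, the unsyllabifiable consonants are /ʒ/, /g/ (no codas are permitted; onsets are limited to one consonant).
Each unlicensed consonant becomes the onset of a new syllable: /ʒ/ → /ʒa/, /g/ → /ga/.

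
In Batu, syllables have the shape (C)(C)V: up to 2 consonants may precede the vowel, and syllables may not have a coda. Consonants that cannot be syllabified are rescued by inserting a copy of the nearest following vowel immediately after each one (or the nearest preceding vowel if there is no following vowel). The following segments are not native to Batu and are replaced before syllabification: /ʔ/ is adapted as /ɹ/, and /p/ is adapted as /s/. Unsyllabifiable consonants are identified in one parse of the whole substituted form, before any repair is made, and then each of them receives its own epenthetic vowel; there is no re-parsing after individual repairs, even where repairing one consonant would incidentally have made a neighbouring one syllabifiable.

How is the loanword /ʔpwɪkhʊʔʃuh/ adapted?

Substitution: /ʔ/ → /ɹ/, /p/ → /s/, giving /ɹswɪkhʊɹʃuh/.
Syllabifying with onset maximization leaves /ɹ/, /h/ stranded (no codas are permitted; onsets may contain at most 2 consonants).
Inserting the epenthetic vowel yields /ɹ/ → /ɹɪ/, /h/ → /hu/.

ɹɪswɪkhʊɹʃuhu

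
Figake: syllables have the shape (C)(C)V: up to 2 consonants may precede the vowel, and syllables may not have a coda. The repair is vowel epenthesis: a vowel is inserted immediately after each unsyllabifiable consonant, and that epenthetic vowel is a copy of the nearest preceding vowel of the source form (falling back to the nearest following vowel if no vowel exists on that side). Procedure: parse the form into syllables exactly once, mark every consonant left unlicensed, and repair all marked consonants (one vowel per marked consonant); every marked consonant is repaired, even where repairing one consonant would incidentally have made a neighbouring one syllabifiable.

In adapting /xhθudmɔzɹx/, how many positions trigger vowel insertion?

The unsyllabifiable consonants are /x/, /z/, /ɹ/, /x/; each receives one epenthetic vowel.

4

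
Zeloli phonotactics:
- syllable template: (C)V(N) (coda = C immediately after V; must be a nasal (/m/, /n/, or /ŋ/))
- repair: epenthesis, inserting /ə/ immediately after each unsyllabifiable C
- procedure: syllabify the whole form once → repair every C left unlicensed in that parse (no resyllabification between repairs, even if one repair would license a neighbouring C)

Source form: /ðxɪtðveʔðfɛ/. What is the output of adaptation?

ðəxɪtəðəveʔəðəfɛ

The consonants /ð/, /t/, /ð/, /ʔ/, /ð/ cannot be parsed into a legal (C)V(N) syllable (only a nasal (/m/, /n/, or /ŋ/) is licensed in coda position; onsets are limited to one consonant).
Each unlicensed consonant becomes the onset of a new syllable: /ð/ → /ðə/, /t/ → /tə/, /ð/ → /ðə/, /ʔ/ → /ʔə/, /ð/ → /ðə/.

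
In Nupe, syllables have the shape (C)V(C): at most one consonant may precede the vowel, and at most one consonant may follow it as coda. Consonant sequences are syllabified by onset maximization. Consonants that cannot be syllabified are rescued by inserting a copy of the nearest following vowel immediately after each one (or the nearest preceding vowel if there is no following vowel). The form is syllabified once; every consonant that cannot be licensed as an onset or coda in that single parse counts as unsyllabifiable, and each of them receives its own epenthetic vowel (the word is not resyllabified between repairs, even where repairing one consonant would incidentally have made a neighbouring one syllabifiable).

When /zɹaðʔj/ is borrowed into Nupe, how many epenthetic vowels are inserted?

3

The unsyllabifiable consonants are /z/, /ʔ/, /j/; each receives one epenthetic vowel.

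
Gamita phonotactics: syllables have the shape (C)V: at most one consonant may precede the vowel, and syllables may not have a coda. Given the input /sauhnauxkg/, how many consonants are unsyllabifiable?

Under (C)V, the unsyllabifiable consonants are /h/, /x/, /k/, /g/ (no codas are permitted; onsets are limited to one consonant).

4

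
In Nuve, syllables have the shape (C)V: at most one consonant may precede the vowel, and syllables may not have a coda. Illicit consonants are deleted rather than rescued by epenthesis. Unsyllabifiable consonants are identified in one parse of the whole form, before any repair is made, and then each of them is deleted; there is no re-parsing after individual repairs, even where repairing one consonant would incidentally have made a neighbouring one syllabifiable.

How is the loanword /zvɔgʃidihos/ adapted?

Syllabifying with onset maximization leaves /z/, /g/, /s/ stranded (no codas are permitted; onsets are limited to one consonant).
Deleting the stranded consonants removes /z/, /g/, /s/.

vɔʃidiho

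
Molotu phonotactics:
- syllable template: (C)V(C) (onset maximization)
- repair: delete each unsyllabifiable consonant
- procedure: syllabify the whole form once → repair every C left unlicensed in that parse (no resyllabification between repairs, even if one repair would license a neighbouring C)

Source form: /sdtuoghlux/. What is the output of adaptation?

Under (C)V(C), the unsyllabifiable consonants are /s/, /d/, /h/ (at most one coda consonant is licensed; onsets are limited to one consonant).
Deletion applies to /s/, /d/, /h/.

tuoglux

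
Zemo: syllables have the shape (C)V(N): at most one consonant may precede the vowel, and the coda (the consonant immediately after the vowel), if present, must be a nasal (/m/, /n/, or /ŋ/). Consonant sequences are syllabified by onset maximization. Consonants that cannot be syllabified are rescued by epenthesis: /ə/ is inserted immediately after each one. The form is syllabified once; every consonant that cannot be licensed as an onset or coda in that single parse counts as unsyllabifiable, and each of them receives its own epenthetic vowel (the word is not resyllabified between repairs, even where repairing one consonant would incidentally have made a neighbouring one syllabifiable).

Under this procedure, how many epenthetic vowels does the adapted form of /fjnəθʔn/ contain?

The unsyllabifiable consonants are /f/, /j/, /θ/, /ʔ/, /n/; each receives one epenthetic vowel.

5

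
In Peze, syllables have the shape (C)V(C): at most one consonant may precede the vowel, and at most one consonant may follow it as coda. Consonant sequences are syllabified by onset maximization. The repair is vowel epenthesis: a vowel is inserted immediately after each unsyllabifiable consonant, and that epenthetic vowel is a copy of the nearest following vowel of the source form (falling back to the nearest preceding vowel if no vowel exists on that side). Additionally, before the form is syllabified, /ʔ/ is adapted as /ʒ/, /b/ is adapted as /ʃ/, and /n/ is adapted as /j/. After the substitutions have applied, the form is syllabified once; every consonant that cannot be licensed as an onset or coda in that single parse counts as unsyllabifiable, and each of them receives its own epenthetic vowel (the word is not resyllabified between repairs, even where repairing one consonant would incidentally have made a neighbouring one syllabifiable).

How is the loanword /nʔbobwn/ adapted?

Substitution: /n/ → /j/, /ʔ/ → /ʒ/, /b/ → /ʃ/, giving /jʒʃoʃwj/.
The consonants /j/, /ʒ/, /w/, /j/ cannot be parsed into a legal (C)V(C) syllable (at most one coda consonant is licensed; onsets are limited to one consonant).
Each unlicensed consonant becomes the onset of a new syllable: /j/ → /jo/, /ʒ/ → /ʒo/, /w/ → /wo/, /j/ → /jo/.

joʒoʃoʃwojo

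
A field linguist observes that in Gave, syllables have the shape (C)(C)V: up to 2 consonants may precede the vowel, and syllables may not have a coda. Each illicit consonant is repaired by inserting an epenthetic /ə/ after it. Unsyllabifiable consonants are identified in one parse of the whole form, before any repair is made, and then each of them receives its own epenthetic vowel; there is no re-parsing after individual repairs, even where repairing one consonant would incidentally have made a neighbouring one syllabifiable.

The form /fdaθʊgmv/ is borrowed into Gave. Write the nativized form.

fdaθʊgəməvə

The consonants /g/, /m/, /v/ cannot be parsed into a legal (C)(C)V syllable (no codas are permitted; onsets may contain at most 2 consonants).
Epenthesis after each stranded consonant: /g/ → /gə/, /m/ → /mə/, /v/ → /və/.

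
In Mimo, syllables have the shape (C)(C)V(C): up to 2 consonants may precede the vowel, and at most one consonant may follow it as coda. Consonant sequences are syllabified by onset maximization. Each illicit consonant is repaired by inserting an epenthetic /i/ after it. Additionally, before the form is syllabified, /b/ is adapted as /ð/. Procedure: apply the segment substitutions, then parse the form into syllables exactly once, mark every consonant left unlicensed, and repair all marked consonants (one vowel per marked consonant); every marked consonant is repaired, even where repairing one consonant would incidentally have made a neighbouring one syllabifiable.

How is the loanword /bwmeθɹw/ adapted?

Substitution: /b/ → /ð/, giving /ðwmeθɹw/.
Syllabifying with onset maximization leaves /ð/, /ɹ/, /w/ stranded (at most one coda consonant is licensed; onsets may contain at most 2 consonants).
Epenthesis after each stranded consonant: /ð/ → /ði/, /ɹ/ → /ɹi/, /w/ → /wi/.

ðiwmeθɹiwi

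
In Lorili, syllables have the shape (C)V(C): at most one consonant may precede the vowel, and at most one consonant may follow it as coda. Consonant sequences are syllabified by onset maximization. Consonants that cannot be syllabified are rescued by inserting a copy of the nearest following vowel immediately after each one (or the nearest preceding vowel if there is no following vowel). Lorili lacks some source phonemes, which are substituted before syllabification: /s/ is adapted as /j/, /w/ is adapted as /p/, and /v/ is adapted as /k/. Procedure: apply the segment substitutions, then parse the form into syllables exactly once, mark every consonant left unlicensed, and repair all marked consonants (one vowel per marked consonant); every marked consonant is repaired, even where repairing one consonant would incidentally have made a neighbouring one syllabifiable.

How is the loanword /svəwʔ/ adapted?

jəkəpʔə

Substitution: /s/ → /j/, /v/ → /k/, /w/ → /p/, giving /jkəpʔ/.
The consonants /j/, /ʔ/ cannot be parsed into a legal (C)V(C) syllable (at most one coda consonant is licensed; onsets are limited to one consonant).
Inserting the epenthetic vowel yields /j/ → /jə/, /ʔ/ → /ʔə/.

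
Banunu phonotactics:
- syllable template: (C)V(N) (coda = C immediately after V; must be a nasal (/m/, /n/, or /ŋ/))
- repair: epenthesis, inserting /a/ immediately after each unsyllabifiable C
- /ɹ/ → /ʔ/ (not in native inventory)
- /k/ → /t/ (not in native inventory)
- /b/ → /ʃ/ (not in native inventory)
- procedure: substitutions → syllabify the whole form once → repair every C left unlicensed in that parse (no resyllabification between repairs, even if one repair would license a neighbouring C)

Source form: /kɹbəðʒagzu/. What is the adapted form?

taʔaʃəðaʒagazu

Substitution: /k/ → /t/, /ɹ/ → /ʔ/, /b/ → /ʃ/, giving /tʔʃəðʒagzu/.
Under (C)V(N), the unsyllabifiable consonants are /t/, /ʔ/, /ð/, /g/ (only a nasal (/m/, /n/, or /ŋ/) is licensed in coda position; onsets are limited to one consonant).
Epenthesis after each stranded consonant: /t/ → /ta/, /ʔ/ → /ʔa/, /ð/ → /ða/, /g/ → /ga/.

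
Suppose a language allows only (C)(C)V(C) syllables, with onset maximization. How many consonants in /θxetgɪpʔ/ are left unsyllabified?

1

Syllabifying with onset maximization leaves /ʔ/ stranded (at most one coda consonant is licensed; onsets may contain at most 2 consonants).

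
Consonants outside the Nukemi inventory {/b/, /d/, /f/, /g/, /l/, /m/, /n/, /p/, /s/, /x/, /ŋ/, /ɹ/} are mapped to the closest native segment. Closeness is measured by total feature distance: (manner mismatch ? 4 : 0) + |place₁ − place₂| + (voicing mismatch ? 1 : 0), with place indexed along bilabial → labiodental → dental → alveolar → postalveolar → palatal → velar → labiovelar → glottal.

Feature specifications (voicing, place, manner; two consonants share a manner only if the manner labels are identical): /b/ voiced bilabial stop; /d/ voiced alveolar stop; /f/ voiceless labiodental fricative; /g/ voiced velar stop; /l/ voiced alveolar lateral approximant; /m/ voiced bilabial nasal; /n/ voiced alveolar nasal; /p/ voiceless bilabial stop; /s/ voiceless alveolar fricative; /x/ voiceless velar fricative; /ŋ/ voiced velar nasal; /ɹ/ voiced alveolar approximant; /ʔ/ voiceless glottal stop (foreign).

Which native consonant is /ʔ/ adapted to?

g

/g/ is closest: same manner (stop), place distance 2 (glottal→velar), voicing differs (+1); total 3. Next closest is /d/ at distance 6.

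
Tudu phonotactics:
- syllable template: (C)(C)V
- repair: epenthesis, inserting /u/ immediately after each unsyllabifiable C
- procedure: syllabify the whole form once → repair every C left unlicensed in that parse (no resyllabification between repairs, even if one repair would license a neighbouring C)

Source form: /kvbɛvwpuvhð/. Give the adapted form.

kuvbɛvuwpuvuhuðu

The consonants /k/, /v/, /v/, /h/, /ð/ cannot be parsed into a legal (C)(C)V syllable (no codas are permitted; onsets may contain at most 2 consonants).
Inserting the epenthetic vowel yields /k/ → /ku/, /v/ → /vu/, /v/ → /vu/, /h/ → /hu/, /ð/ → /ðu/.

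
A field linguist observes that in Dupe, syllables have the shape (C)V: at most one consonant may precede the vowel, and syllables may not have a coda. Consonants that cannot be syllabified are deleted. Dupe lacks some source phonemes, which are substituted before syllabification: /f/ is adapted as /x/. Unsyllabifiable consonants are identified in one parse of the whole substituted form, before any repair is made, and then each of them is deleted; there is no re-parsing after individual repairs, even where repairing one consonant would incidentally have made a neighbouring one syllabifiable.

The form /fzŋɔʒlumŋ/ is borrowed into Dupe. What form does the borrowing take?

ŋɔlu

Substitution: /f/ → /x/, giving /xzŋɔʒlumŋ/.
The consonants /x/, /z/, /ʒ/, /m/, /ŋ/ cannot be parsed into a legal (C)V syllable (no codas are permitted; onsets are limited to one consonant).
Deletion applies to /x/, /z/, /ʒ/, /m/, /ŋ/.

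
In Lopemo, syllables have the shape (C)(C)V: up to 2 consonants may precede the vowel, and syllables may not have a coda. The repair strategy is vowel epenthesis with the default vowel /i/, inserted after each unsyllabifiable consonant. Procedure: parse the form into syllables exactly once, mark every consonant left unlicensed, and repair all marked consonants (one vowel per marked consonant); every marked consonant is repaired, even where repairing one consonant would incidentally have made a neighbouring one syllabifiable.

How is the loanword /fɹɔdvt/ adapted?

fɹɔdiviti

Syllabifying with onset maximization leaves /d/, /v/, /t/ stranded (no codas are permitted; onsets may contain at most 2 consonants).
Inserting the epenthetic vowel yields /d/ → /di/, /v/ → /vi/, /t/ → /ti/.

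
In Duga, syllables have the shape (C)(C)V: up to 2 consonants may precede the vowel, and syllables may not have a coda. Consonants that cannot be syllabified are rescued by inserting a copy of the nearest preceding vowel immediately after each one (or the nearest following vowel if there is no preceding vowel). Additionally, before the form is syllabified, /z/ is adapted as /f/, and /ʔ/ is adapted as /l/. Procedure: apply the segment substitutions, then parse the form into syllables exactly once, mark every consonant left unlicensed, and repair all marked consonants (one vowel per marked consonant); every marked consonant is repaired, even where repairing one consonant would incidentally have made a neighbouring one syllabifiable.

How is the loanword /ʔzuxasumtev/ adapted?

lfuxasumteve

Substitution: /ʔ/ → /l/, /z/ → /f/, giving /lfuxasumtev/.
Under (C)(C)V, the unsyllabifiable consonants are /v/ (no codas are permitted; onsets may contain at most 2 consonants).
Each unlicensed consonant becomes the onset of a new syllable: /v/ → /ve/.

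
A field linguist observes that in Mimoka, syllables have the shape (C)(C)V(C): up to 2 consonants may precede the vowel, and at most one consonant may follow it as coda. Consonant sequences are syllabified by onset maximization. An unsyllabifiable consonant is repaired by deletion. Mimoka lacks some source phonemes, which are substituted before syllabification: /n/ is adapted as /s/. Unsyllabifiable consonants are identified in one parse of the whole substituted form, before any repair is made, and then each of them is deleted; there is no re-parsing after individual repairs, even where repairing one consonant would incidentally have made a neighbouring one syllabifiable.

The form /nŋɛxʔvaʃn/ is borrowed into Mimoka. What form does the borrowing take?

Substitution: /n/ → /s/, giving /sŋɛxʔvaʃs/.
Under (C)(C)V(C), the unsyllabifiable consonants are /s/ (at most one coda consonant is licensed; onsets may contain at most 2 consonants).
Each unlicensed consonant is deleted: /s/.

sŋɛxʔvaʃ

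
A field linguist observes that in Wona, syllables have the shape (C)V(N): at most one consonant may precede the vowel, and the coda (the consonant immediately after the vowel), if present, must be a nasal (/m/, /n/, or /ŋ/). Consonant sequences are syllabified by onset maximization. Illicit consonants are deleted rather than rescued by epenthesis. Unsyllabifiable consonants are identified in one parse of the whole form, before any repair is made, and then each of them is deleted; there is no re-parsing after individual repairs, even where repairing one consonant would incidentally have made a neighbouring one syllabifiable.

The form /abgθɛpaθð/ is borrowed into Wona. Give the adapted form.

aθɛpa

Under (C)V(N), the unsyllabifiable consonants are /b/, /g/, /θ/, /ð/ (only a nasal (/m/, /n/, or /ŋ/) is licensed in coda position; onsets are limited to one consonant).
Each unlicensed consonant is deleted: /b/, /g/, /θ/, /ð/.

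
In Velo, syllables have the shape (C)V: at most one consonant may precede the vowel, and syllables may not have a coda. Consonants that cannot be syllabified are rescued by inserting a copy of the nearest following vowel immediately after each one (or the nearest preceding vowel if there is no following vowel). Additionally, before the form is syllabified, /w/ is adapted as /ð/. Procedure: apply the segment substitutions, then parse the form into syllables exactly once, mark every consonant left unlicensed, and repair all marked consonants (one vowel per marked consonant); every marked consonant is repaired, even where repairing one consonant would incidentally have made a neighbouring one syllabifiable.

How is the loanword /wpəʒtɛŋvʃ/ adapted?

Substitution: /w/ → /ð/, giving /ðpəʒtɛŋvʃ/.
Under (C)V, the unsyllabifiable consonants are /ð/, /ʒ/, /ŋ/, /v/, /ʃ/ (no codas are permitted; onsets are limited to one consonant).
Each unlicensed consonant becomes the onset of a new syllable: /ð/ → /ðə/, /ʒ/ → /ʒɛ/, /ŋ/ → /ŋɛ/, /v/ → /vɛ/, /ʃ/ → /ʃɛ/.

ðəpəʒɛtɛŋɛvɛʃɛ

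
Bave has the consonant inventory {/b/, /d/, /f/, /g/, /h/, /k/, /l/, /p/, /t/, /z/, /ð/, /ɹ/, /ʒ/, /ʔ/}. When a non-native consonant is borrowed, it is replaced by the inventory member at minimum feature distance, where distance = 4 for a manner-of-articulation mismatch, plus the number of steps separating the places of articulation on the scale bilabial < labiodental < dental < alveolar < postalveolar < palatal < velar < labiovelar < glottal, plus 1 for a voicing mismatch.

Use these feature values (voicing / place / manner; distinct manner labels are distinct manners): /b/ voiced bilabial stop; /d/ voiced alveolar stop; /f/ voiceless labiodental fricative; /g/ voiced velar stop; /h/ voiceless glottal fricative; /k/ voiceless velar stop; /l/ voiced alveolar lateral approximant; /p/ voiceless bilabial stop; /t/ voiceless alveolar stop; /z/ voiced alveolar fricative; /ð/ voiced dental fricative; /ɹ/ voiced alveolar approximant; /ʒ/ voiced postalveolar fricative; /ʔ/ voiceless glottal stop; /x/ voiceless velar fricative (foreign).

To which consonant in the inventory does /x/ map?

/h/ is closest: same manner (fricative), place distance 2 (velar→glottal), same voicing; total 2. Next closest is /ʒ/ at distance 3.

h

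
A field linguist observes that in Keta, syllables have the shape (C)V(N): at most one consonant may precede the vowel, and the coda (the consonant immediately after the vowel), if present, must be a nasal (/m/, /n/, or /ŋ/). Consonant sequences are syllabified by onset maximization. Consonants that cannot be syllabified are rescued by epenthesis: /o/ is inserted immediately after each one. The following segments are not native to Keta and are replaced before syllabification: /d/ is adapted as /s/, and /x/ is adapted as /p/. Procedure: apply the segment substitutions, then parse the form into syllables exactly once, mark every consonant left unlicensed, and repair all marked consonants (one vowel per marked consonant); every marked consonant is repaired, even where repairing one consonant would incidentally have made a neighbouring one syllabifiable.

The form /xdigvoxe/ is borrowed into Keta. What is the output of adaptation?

posigovope

Substitution: /x/ → /p/, /d/ → /s/, giving /psigvope/.
The consonants /p/, /g/ cannot be parsed into a legal (C)V(N) syllable (only a nasal (/m/, /n/, or /ŋ/) is licensed in coda position; onsets are limited to one consonant).
Epenthesis after each stranded consonant: /p/ → /po/, /g/ → /go/.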